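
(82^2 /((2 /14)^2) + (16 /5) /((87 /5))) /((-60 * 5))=-7166107 /6525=-1098.25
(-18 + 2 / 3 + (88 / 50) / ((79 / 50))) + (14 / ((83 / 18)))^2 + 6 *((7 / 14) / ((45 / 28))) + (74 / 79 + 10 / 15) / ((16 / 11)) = -131668463 / 32653860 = -4.03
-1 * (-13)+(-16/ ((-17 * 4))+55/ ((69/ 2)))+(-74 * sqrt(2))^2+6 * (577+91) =17565475/ 1173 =14974.83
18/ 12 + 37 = 77/ 2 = 38.50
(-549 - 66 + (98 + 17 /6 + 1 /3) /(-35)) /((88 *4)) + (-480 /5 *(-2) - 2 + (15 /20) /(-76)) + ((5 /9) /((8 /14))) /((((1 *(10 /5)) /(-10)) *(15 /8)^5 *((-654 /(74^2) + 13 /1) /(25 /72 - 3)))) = 1529655428023876583 /8124452865144000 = 188.28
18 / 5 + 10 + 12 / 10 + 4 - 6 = 64 / 5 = 12.80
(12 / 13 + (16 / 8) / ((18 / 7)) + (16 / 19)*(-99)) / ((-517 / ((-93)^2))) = 174466667 / 127699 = 1366.23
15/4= 3.75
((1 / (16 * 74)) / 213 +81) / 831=20427553 / 209571552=0.10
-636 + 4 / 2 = -634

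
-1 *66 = -66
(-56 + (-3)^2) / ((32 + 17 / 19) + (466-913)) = 893 / 7868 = 0.11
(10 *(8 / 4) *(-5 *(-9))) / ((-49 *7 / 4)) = -10.50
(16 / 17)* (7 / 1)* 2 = 224 / 17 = 13.18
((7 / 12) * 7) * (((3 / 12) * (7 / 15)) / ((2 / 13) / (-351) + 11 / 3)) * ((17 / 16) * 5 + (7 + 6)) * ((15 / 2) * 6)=458576937 / 4282624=107.08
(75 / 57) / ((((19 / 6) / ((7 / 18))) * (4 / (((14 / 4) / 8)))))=1225 / 69312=0.02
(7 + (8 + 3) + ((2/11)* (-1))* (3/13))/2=1284/143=8.98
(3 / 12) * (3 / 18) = 1 / 24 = 0.04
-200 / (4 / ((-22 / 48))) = 275 / 12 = 22.92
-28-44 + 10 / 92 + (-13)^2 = 4467 / 46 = 97.11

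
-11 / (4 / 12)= -33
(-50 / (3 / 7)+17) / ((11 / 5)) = -45.30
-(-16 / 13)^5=2.82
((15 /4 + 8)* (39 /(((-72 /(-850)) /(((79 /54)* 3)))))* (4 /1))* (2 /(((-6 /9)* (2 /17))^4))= 5140130814975 /1024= 5019658999.00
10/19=0.53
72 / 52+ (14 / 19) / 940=160831 / 116090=1.39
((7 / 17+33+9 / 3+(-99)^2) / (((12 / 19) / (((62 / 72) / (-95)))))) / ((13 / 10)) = -1296079 / 11934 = -108.60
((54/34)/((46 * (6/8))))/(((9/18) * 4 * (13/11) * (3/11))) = 363/5083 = 0.07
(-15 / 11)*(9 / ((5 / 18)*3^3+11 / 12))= -1620 / 1111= -1.46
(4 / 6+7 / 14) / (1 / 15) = 35 / 2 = 17.50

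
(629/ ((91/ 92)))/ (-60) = -14467/ 1365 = -10.60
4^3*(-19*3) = -3648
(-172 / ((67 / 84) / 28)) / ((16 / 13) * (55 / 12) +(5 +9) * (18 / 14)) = -7888608 / 30887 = -255.40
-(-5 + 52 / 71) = 303 / 71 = 4.27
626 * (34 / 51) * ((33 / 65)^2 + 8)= 43681028 / 12675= 3446.23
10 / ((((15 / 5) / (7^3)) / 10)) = 34300 / 3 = 11433.33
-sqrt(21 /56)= -sqrt(6) /4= -0.61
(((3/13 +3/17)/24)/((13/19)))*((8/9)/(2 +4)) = 95/25857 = 0.00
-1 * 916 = -916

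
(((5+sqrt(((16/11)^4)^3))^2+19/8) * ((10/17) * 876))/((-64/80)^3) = -727745835626342945625/3414610073872448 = -213127.07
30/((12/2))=5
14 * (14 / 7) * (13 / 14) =26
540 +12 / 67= 36192 / 67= 540.18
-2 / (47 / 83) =-166 / 47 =-3.53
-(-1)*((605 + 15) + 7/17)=10547/17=620.41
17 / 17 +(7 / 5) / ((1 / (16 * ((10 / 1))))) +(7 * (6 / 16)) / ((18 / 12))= 907 / 4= 226.75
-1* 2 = -2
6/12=1/2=0.50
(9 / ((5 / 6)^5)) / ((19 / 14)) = 979776 / 59375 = 16.50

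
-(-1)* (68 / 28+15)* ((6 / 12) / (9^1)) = 61 / 63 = 0.97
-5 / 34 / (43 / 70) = -175 / 731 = -0.24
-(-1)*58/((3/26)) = 1508/3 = 502.67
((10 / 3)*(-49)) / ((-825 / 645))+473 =19823 / 33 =600.70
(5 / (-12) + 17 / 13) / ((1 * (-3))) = -139 / 468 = -0.30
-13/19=-0.68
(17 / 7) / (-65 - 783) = -17 / 5936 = -0.00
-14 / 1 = -14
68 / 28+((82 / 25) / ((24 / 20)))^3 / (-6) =-138197 / 141750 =-0.97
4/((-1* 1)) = -4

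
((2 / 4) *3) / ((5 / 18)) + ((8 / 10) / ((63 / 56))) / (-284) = 5.40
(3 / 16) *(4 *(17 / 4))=51 / 16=3.19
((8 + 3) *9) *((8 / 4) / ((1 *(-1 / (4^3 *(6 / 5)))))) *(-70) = 1064448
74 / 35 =2.11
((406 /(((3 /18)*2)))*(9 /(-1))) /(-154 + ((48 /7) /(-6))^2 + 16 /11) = 2954259 /40759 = 72.48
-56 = -56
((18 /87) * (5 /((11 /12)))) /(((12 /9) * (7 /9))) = 1.09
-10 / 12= -5 / 6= -0.83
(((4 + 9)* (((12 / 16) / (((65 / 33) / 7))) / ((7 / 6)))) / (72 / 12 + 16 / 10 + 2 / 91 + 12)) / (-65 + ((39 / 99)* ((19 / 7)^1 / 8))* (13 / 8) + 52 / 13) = -0.02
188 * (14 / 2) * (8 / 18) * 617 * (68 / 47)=4699072 / 9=522119.11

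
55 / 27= 2.04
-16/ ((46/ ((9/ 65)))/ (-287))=20664/ 1495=13.82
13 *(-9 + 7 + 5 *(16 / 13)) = 54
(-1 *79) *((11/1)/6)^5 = -12723029/7776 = -1636.19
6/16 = 3/8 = 0.38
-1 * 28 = -28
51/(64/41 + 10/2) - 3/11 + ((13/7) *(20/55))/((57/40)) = 9414926/1180641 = 7.97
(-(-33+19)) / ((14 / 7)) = 7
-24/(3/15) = -120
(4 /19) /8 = 1 /38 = 0.03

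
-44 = -44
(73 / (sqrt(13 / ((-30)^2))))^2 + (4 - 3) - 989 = 4783256 / 13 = 367942.77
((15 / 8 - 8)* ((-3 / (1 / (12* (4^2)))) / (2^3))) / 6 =147 / 2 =73.50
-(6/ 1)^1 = -6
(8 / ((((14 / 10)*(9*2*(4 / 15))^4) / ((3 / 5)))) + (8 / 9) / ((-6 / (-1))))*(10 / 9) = 24935 / 145152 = 0.17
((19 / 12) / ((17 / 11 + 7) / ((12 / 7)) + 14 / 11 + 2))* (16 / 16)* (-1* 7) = -1463 / 1090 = -1.34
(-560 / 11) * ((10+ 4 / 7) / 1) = -5920 / 11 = -538.18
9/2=4.50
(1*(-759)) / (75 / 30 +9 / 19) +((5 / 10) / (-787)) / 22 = -255.24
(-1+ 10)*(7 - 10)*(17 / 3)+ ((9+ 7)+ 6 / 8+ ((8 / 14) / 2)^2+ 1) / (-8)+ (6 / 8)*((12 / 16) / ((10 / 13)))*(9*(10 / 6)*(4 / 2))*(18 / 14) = -199173 / 1568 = -127.02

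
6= 6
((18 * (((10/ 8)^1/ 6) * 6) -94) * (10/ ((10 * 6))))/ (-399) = 143/ 4788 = 0.03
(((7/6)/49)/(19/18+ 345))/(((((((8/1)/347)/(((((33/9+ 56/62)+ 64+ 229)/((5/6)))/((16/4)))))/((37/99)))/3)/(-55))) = -177653243/10813544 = -16.43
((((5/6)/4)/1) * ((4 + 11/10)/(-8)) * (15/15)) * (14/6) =-0.31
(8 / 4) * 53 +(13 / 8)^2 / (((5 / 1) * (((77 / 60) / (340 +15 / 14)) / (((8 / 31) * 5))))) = 19189241 / 66836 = 287.11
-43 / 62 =-0.69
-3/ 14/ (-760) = 3/ 10640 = 0.00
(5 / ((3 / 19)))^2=1002.78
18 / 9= 2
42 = 42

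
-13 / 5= -2.60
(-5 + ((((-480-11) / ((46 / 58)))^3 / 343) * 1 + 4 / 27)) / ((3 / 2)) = -155896109031248 / 338035761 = -461182.30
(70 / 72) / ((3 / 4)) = 35 / 27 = 1.30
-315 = -315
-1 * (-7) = 7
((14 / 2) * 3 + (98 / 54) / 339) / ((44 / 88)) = 384524 / 9153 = 42.01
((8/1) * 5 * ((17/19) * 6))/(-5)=-42.95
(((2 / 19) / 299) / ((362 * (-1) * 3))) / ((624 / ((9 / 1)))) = -1 / 213878288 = -0.00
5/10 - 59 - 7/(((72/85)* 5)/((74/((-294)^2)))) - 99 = -70013789/444528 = -157.50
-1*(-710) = 710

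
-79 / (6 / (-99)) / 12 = 869 / 8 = 108.62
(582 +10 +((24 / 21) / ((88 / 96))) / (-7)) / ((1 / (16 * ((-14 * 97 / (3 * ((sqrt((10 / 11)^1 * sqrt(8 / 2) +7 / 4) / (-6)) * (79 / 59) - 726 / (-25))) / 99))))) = -30331102699110400 / 20339438466053 - 11537736485120000 * sqrt(1727) / 22149648489531717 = -1512.89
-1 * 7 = -7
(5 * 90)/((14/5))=1125/7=160.71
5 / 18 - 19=-337 / 18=-18.72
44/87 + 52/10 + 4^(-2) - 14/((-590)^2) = 5.77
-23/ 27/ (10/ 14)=-161/ 135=-1.19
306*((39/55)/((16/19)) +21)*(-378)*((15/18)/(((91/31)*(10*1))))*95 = -15589249713/2288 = -6813483.27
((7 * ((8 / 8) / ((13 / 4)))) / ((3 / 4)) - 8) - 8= -512 / 39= -13.13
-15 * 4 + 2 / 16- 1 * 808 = -6943 / 8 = -867.88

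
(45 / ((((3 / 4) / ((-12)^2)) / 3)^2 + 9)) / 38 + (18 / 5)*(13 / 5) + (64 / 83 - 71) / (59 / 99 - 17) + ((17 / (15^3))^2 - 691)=-406835914521448193779 / 600737706363375000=-677.23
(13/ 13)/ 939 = 1/ 939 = 0.00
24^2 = 576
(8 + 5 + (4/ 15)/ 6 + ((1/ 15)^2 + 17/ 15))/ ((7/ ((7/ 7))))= 3191/ 1575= 2.03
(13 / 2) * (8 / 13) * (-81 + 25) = -224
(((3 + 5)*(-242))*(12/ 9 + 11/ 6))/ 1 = -18392/ 3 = -6130.67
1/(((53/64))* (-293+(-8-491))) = -8/5247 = -0.00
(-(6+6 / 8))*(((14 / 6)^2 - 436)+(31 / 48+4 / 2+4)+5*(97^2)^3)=-1799219530463511 / 64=-28112805163492.36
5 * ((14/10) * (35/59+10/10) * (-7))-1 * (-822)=743.93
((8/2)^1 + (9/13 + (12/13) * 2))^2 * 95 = 686375/169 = 4061.39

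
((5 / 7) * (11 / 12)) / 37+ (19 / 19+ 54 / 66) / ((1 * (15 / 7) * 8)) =4231 / 34188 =0.12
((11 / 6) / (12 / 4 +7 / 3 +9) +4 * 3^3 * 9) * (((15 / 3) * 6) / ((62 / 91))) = 114118095 / 2666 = 42804.99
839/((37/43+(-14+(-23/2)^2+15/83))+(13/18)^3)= 17463288312/2490816551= 7.01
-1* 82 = -82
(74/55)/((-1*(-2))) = 37/55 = 0.67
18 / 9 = 2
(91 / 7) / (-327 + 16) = -13 / 311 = -0.04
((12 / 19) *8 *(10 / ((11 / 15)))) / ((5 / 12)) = 34560 / 209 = 165.36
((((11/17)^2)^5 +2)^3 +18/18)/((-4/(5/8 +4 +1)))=-843911267502423112930945417571911635165/65547725806518124452432008230337750792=-12.87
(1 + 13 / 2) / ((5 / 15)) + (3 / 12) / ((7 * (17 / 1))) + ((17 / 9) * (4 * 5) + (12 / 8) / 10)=323602 / 5355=60.43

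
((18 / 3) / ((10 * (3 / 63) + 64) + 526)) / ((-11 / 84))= -1323 / 17050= -0.08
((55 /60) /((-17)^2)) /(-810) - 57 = -160117571 /2809080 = -57.00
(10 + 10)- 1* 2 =18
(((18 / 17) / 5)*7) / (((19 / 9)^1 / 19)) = 1134 / 85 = 13.34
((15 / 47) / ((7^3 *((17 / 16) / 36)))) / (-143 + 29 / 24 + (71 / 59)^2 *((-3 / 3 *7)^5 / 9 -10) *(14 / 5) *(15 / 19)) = -13714583040 / 2676161683210337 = -0.00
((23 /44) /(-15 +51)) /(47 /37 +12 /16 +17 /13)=11063 /2535588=0.00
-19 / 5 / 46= -19 / 230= -0.08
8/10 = 4/5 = 0.80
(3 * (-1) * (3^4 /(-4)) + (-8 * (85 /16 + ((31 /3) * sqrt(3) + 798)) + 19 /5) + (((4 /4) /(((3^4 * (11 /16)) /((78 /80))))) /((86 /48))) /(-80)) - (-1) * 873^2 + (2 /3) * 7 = 321732019733 /425700 - 248 * sqrt(3) /3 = 755628.53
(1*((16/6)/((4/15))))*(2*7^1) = 140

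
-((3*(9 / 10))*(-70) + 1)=188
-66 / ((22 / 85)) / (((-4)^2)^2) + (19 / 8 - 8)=-1695 / 256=-6.62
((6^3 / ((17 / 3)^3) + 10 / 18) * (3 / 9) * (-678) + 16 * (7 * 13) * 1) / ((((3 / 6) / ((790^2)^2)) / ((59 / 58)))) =1079303810010897460000 / 1282293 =841698278015163.04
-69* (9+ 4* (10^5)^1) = -27600621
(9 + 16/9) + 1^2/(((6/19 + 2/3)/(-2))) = 2203/252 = 8.74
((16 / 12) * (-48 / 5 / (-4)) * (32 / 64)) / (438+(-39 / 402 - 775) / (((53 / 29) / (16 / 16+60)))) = -56816 / 903114855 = -0.00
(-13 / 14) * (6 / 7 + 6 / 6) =-169 / 98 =-1.72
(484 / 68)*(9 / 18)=121 / 34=3.56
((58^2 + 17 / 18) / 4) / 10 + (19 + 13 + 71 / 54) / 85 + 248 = 12209971 / 36720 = 332.52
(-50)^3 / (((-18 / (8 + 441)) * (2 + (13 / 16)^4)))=1839104000000 / 1436697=1280091.77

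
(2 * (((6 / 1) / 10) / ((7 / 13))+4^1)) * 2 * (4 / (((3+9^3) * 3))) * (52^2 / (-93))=-1936064 / 1786995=-1.08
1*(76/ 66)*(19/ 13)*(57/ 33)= 13718/ 4719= 2.91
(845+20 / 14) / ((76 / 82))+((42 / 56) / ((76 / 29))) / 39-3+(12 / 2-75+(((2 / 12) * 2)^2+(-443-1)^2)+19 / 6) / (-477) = 59038027943 / 118761552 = 497.11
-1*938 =-938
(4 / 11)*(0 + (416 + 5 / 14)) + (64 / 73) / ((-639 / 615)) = 180260002 / 1197273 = 150.56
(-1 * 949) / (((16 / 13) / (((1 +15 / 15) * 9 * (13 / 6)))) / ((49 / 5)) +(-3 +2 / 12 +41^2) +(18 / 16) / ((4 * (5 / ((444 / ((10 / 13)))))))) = -9430402800 / 16998945841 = -0.55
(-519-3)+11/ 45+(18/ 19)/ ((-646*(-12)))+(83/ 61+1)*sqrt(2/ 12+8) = -576362357/ 1104660+168*sqrt(6)/ 61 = -515.01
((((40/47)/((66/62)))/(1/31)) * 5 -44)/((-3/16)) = -1983296/4653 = -426.24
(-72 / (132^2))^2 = 1 / 58564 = 0.00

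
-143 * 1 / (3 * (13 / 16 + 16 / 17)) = -38896 / 1431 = -27.18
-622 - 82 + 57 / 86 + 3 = -60229 / 86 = -700.34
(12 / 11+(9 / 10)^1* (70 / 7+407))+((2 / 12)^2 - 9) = 727489 / 1980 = 367.42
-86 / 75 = -1.15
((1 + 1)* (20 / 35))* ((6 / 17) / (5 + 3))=6 / 119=0.05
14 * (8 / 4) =28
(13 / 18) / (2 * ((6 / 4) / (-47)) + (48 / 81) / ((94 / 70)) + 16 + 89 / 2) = 1833 / 154507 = 0.01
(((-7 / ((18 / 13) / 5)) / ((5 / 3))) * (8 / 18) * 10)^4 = 10971993760000 / 531441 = 20645741.97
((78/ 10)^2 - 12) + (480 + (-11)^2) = 16246/ 25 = 649.84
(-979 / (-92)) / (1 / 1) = 979 / 92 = 10.64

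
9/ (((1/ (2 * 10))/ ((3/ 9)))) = 60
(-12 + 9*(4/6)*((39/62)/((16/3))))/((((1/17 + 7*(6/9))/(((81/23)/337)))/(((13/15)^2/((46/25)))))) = -0.01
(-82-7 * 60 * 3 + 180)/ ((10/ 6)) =-3486/ 5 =-697.20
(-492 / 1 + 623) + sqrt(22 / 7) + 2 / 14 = sqrt(154) / 7 + 918 / 7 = 132.92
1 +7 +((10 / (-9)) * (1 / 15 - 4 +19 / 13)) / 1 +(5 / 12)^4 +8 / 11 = 34111775 / 2965248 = 11.50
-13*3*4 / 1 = -156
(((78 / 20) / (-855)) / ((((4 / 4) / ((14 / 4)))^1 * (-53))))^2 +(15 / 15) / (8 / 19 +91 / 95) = 8670120034811 / 11955637710000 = 0.73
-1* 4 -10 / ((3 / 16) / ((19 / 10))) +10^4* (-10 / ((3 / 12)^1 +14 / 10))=-2003476 / 33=-60711.39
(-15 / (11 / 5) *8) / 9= -200 / 33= -6.06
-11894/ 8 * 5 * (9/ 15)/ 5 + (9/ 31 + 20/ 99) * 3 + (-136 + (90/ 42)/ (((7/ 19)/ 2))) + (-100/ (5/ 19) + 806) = -590436227/ 1002540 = -588.94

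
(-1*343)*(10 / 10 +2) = -1029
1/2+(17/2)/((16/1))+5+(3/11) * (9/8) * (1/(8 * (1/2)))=1075/176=6.11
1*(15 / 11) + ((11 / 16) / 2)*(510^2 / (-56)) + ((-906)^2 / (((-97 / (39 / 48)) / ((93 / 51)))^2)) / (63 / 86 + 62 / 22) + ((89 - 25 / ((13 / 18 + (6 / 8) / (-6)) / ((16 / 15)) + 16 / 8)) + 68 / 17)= -64513720997451273531 / 44246154564535616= -1458.06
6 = 6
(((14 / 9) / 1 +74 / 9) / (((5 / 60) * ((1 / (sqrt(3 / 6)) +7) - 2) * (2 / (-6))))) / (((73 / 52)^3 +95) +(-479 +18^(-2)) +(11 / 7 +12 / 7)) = 12755957760 / 63002284181 - 2551191552 * sqrt(2) / 63002284181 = 0.15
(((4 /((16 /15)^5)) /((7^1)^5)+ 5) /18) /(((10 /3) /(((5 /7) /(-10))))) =-4406006083 /740183506944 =-0.01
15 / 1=15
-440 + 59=-381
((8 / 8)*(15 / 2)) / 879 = 5 / 586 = 0.01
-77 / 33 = -2.33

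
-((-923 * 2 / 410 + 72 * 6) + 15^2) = -133762 / 205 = -652.50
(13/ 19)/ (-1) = -13/ 19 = -0.68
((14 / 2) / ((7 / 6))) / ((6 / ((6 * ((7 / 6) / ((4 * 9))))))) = 0.19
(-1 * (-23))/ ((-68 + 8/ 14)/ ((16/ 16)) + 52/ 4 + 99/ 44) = -644/ 1461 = -0.44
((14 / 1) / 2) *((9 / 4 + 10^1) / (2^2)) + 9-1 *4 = 423 / 16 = 26.44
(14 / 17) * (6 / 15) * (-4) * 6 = -672 / 85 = -7.91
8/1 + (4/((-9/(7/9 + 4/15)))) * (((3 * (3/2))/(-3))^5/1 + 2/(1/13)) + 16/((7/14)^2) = 205597/3240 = 63.46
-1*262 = -262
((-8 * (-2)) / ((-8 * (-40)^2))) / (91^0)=-1 / 800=-0.00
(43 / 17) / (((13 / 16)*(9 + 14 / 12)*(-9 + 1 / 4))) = -16512 / 471835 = -0.03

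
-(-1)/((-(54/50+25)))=-25/652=-0.04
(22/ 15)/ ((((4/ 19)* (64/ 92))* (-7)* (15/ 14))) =-4807/ 3600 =-1.34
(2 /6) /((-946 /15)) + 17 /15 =16007 /14190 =1.13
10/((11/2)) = 20/11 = 1.82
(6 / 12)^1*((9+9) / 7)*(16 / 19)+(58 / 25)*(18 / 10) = 87426 / 16625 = 5.26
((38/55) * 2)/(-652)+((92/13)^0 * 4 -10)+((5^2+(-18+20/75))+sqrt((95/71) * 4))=6802/5379+2 * sqrt(6745)/71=3.58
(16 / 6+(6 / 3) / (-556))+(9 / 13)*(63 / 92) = 1564597 / 498732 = 3.14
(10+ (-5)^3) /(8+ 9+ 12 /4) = -23 /4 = -5.75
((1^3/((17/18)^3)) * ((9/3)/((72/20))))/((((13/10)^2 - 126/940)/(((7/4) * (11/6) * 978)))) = 71672485500/35928769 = 1994.85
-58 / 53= -1.09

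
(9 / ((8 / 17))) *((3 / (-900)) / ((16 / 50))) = -51 / 256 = -0.20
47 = 47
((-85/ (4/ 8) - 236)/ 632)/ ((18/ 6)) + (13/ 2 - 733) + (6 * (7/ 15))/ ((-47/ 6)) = -161977007/ 222780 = -727.07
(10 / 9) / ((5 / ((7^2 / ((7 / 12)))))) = 56 / 3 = 18.67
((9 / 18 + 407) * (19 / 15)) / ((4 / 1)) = 3097 / 24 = 129.04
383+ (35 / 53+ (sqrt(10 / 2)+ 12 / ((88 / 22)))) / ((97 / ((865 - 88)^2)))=603729 * sqrt(5) / 97+ 1227757 / 53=37082.54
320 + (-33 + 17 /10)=2887 /10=288.70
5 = 5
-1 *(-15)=15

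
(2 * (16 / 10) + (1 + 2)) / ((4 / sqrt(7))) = 31 * sqrt(7) / 20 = 4.10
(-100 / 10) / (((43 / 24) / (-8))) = 1920 / 43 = 44.65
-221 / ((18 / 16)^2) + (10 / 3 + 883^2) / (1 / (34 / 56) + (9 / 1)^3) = 897953719 / 1006101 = 892.51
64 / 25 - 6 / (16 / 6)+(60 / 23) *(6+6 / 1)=72713 / 2300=31.61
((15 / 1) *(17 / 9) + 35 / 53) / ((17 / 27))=41490 / 901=46.05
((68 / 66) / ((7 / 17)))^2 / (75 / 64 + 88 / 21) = 1.17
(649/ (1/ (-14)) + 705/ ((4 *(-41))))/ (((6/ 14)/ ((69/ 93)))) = -15736.97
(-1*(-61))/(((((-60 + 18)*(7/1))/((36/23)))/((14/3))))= -244/161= -1.52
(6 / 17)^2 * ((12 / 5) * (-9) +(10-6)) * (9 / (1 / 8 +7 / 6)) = -684288 / 44795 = -15.28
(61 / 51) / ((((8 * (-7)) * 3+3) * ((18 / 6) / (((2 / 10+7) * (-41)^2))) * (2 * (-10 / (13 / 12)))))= 1333033 / 841500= 1.58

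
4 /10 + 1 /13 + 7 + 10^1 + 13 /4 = 5389 /260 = 20.73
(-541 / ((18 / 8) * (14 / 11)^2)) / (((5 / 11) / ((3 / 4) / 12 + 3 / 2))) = -3600355 / 7056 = -510.25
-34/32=-17/16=-1.06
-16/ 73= -0.22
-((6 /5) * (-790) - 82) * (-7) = -7210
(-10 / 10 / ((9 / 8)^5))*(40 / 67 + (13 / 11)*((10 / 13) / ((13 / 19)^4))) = -40406548480 / 15345054153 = -2.63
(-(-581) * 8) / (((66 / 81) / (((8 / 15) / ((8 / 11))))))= 20916 / 5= 4183.20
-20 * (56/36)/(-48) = 0.65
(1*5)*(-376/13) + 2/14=-13147/91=-144.47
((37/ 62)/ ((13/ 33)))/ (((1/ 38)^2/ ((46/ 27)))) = 13517284/ 3627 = 3726.85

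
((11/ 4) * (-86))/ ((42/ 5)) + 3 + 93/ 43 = -83047/ 3612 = -22.99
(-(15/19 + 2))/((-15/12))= 2.23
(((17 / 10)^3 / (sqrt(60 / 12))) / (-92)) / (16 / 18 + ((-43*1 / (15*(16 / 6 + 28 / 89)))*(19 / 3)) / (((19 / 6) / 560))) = 8799183*sqrt(5) / 886519360000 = 0.00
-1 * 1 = -1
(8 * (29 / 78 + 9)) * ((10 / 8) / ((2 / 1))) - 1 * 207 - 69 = -17873 / 78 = -229.14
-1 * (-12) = 12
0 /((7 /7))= 0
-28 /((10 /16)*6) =-112 /15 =-7.47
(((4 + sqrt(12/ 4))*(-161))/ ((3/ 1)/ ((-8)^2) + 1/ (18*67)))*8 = -28403712/ 263 - 7100928*sqrt(3)/ 263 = -154763.80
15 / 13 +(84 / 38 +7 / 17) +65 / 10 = 86299 / 8398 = 10.28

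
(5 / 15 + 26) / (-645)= -79 / 1935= -0.04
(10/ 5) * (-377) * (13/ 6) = -4901/ 3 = -1633.67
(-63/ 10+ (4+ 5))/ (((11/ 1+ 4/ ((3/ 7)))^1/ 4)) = 162/ 305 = 0.53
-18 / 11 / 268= -0.01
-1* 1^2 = -1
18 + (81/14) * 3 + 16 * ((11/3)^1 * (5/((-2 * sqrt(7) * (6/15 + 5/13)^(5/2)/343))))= 495/14 - 91091000 * sqrt(23205)/397953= -34833.24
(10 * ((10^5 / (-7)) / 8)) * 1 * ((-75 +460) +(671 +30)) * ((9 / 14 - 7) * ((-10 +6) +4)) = 0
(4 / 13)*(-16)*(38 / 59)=-2432 / 767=-3.17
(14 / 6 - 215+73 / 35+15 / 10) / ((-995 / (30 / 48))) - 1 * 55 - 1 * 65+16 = -34725373 / 334320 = -103.87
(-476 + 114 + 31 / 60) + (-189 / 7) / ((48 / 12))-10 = -378.23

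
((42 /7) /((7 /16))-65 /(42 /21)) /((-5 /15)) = 789 /14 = 56.36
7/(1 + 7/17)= 119/24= 4.96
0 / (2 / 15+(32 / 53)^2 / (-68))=0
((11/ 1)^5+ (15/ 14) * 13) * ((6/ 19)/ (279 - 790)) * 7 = -6764727/ 9709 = -696.75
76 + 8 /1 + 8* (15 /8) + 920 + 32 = 1051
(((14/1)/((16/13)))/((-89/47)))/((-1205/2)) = 4277/428980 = 0.01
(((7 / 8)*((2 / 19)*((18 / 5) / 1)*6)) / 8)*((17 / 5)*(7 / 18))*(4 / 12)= 833 / 7600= 0.11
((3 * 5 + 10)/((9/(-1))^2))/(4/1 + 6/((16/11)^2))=128/2835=0.05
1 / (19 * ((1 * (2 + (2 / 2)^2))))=1 / 57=0.02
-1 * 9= -9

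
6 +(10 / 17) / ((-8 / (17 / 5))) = 23 / 4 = 5.75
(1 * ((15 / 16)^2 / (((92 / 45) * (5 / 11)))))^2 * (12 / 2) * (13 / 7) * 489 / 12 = 3154188448125 / 7765753856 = 406.17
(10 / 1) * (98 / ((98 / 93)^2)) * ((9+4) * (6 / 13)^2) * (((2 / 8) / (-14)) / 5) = -77841 / 8918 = -8.73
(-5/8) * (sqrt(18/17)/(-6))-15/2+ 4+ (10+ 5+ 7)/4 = 2.11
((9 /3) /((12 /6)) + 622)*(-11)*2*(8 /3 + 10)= -521246 /3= -173748.67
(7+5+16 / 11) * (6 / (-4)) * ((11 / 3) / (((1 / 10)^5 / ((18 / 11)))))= -133200000 / 11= -12109090.91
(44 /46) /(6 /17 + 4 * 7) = 187 /5543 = 0.03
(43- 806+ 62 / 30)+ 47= -713.93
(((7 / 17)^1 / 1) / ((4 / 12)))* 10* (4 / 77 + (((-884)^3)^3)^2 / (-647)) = -251045678671927830490056656668244315438399555962153128120 / 120989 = -2074946306457015352553180000000000000000000000000000.00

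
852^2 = 725904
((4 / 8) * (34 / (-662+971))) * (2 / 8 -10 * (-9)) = 6137 / 1236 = 4.97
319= 319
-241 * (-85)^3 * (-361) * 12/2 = -320576934750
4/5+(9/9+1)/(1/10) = 104/5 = 20.80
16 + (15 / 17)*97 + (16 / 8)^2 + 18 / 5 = 9281 / 85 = 109.19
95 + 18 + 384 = 497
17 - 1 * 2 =15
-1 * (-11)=11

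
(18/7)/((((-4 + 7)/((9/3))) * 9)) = 2/7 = 0.29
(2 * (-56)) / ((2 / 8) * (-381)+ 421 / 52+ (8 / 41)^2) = 349648 / 271963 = 1.29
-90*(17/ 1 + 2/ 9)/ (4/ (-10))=3875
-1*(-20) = 20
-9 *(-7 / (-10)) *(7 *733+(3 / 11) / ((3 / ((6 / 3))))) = -3555909 / 110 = -32326.45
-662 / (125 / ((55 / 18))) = -3641 / 225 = -16.18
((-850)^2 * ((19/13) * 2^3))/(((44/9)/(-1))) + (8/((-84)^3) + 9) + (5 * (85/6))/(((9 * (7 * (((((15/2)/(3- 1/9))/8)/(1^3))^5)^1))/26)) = -32680763421139300639049/19002587564961000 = -1719805.96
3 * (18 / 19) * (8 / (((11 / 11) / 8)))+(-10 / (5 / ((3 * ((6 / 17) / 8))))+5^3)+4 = 200667 / 646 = 310.63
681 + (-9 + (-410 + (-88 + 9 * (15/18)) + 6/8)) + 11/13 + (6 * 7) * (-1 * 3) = 2969/52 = 57.10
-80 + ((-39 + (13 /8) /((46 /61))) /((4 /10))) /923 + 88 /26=-52114771 /679328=-76.72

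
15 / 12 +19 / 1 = 81 / 4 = 20.25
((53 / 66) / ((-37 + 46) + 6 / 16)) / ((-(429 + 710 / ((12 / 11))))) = -424 / 5345175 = -0.00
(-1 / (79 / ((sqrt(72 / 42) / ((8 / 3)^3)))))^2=2187 / 2863071232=0.00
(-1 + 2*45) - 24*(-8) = 281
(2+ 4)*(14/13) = 84/13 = 6.46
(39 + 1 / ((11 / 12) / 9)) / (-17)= -537 / 187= -2.87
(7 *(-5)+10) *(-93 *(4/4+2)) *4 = 27900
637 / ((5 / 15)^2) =5733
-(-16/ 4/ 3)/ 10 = 2/ 15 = 0.13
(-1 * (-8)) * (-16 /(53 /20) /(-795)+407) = 27438824 /8427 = 3256.06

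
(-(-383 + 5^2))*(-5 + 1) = -1432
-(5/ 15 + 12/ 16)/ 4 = -13/ 48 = -0.27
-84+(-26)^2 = 592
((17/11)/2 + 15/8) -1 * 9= -559/88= -6.35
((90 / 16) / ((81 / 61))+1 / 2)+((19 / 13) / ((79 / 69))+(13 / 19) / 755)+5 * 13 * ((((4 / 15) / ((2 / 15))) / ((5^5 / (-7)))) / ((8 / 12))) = 739426064147 / 132590835000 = 5.58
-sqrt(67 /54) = -sqrt(402) /18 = -1.11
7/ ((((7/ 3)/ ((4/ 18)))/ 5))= 10/ 3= 3.33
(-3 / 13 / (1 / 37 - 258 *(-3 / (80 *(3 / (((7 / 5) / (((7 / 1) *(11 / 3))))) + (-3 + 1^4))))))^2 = 55375502400 / 45670681849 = 1.21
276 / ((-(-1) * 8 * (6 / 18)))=207 / 2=103.50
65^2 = 4225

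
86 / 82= 43 / 41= 1.05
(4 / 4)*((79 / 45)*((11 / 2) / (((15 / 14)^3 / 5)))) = 1192268 / 30375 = 39.25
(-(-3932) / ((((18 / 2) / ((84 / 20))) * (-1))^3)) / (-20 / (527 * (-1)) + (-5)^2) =-101536036 / 6361875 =-15.96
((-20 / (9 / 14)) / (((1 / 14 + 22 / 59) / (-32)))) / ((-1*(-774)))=3700480 / 1278261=2.89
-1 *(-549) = 549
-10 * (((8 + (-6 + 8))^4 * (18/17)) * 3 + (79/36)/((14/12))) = -113406715/357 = -317665.87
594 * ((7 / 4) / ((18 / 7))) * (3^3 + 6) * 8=106722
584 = 584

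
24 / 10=12 / 5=2.40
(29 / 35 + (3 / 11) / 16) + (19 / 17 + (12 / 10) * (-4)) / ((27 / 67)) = -23445341 / 2827440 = -8.29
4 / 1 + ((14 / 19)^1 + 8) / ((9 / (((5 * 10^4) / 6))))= 4152052 / 513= 8093.67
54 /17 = 3.18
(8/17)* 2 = 0.94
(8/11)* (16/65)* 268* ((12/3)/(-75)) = -137216/53625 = -2.56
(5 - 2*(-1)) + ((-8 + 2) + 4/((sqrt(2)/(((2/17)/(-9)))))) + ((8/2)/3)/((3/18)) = 9 - 4*sqrt(2)/153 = 8.96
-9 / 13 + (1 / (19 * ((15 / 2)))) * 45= -0.38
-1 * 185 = -185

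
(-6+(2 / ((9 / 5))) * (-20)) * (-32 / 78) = 4064 / 351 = 11.58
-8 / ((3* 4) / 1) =-2 / 3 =-0.67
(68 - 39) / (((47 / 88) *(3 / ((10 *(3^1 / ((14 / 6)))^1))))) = 76560 / 329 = 232.71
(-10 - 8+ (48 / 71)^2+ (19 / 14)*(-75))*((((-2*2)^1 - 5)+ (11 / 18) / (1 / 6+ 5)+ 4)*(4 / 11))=231718876 / 1093897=211.83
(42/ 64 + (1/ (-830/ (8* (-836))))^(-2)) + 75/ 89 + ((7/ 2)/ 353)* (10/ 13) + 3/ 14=55507747246715/ 31969705960192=1.74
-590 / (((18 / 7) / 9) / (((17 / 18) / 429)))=-35105 / 7722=-4.55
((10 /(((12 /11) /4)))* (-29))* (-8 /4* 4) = 25520 /3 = 8506.67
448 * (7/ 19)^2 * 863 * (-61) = -1155619136/ 361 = -3201161.04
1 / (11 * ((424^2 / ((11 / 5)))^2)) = 11 / 807985254400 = 0.00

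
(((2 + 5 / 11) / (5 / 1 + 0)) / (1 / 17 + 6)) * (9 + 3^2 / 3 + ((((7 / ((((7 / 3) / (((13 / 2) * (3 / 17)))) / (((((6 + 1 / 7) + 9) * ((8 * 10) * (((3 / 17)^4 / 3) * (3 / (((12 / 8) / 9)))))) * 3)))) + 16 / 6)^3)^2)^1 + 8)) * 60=518108416636666481483806192082333552974540196311981813456 / 578201720144209450362584231692348445733359541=896068618591.18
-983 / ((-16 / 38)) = 18677 / 8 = 2334.62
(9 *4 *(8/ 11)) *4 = 1152/ 11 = 104.73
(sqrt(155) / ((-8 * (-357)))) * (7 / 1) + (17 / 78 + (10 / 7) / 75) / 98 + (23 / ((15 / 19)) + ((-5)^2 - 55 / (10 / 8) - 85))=-20029181 / 267540 + sqrt(155) / 408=-74.83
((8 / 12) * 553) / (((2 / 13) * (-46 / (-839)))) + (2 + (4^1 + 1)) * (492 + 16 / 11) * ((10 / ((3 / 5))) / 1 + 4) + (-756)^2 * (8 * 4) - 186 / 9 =27937613237 / 1518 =18404224.79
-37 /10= -3.70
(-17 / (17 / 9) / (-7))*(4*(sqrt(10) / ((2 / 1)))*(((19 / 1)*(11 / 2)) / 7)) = 1881*sqrt(10) / 49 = 121.39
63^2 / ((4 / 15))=59535 / 4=14883.75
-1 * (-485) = 485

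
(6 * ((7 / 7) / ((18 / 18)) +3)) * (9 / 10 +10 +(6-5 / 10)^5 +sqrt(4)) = 2421957 / 20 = 121097.85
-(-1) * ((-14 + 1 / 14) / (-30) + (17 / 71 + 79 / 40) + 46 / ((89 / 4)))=8397437 / 1769320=4.75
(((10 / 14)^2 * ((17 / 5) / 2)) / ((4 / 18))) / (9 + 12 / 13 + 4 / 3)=29835 / 86044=0.35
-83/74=-1.12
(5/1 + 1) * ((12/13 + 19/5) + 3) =3012/65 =46.34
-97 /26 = -3.73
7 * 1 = 7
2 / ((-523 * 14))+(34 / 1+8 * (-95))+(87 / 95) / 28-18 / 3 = -1018298639 / 1391180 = -731.97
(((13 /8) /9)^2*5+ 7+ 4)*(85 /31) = 30.61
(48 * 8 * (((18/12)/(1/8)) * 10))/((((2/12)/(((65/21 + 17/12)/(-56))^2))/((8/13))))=1104.47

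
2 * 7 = 14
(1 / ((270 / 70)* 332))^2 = 49 / 80353296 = 0.00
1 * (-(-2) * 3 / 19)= 6 / 19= 0.32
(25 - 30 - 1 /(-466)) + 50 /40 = -3493 /932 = -3.75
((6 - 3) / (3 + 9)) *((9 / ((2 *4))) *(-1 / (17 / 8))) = -9 / 68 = -0.13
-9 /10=-0.90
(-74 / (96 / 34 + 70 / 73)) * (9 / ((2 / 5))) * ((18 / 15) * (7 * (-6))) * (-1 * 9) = -468628902 / 2347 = -199671.45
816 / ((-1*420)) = -68 / 35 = -1.94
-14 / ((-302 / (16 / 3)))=0.25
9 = 9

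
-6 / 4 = -3 / 2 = -1.50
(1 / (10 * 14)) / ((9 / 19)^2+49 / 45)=3249 / 597352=0.01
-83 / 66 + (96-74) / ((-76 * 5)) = -4124 / 3135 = -1.32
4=4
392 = 392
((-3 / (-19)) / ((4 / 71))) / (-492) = -71 / 12464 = -0.01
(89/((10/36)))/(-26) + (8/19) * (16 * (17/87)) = -1182613/107445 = -11.01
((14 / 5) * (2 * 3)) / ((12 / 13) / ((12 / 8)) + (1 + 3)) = 91 / 25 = 3.64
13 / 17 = 0.76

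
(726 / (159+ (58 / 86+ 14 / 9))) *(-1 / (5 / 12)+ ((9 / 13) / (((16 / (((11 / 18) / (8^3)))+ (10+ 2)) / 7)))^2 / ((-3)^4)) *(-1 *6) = 42215340912178401 / 651053941785520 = 64.84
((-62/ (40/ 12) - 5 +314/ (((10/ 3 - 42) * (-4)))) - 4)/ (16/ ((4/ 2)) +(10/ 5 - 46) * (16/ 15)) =0.66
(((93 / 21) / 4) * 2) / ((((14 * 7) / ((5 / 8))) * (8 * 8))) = 155 / 702464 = 0.00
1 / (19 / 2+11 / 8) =8 / 87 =0.09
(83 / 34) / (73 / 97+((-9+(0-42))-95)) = -0.02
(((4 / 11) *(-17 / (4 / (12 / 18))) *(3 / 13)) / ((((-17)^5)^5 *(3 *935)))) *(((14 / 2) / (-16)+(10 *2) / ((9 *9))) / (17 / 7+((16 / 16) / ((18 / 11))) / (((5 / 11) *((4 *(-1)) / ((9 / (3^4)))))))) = -133 / 113603912432762398956781780854972924003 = -0.00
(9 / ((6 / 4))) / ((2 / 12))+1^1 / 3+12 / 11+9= 1532 / 33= 46.42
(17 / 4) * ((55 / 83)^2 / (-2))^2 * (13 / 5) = 404457625 / 759333136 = 0.53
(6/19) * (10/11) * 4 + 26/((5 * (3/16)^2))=1401904/9405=149.06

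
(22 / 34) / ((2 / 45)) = 495 / 34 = 14.56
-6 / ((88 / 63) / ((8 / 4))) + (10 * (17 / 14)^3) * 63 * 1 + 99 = 2626857 / 2156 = 1218.39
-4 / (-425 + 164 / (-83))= 332 / 35439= 0.01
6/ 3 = 2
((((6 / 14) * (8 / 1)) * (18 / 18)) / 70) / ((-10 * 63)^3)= -1 / 5105126250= -0.00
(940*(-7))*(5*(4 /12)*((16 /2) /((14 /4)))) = -25066.67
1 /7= 0.14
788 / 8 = 197 / 2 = 98.50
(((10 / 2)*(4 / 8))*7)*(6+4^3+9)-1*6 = 2753 / 2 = 1376.50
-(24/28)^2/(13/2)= -72/637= -0.11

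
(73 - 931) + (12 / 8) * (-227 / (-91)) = -155475 / 182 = -854.26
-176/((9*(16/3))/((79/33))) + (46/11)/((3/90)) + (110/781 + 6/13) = 10716617/91377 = 117.28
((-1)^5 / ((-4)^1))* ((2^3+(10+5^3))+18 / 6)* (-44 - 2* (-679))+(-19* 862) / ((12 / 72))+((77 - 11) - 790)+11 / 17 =-867516 / 17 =-51030.35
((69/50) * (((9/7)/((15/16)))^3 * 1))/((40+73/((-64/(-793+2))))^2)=1736441856/433091309196875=0.00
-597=-597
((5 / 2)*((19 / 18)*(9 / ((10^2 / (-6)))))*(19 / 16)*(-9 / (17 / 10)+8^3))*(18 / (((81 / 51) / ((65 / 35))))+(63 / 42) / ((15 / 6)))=-3534121771 / 190400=-18561.56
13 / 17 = 0.76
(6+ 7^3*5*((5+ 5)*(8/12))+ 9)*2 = 68690/3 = 22896.67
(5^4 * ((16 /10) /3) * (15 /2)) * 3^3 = 67500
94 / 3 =31.33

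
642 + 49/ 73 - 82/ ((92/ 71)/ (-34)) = 2794.28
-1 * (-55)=55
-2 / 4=-1 / 2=-0.50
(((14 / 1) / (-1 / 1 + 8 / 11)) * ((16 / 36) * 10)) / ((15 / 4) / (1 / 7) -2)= -24640 / 2619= -9.41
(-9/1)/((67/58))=-522/67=-7.79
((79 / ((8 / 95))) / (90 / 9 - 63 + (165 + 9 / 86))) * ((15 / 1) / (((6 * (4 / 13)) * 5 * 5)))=2.72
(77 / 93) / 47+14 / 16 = 31213 / 34968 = 0.89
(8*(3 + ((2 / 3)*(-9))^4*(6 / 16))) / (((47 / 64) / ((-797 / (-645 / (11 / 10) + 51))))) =731658752 / 92261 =7930.31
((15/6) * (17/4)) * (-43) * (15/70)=-10965/112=-97.90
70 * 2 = 140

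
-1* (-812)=812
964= 964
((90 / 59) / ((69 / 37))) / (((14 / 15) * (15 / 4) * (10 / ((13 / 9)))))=962 / 28497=0.03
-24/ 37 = -0.65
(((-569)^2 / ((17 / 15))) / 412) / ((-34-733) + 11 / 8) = -1942566 / 2144975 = -0.91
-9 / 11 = -0.82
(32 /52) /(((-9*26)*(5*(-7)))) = 4 /53235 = 0.00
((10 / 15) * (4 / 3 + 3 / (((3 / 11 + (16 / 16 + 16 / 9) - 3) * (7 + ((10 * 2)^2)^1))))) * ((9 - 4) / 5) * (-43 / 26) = -35303 / 21645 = -1.63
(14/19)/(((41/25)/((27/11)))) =1.10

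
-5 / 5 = -1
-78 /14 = -39 /7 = -5.57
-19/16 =-1.19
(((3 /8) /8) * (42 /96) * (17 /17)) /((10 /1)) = 21 /10240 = 0.00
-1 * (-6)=6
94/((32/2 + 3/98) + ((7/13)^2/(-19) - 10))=29579732/1892899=15.63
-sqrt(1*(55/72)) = -sqrt(110)/12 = -0.87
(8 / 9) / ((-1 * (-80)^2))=-1 / 7200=-0.00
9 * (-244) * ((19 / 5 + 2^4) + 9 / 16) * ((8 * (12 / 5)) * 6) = -5151288.96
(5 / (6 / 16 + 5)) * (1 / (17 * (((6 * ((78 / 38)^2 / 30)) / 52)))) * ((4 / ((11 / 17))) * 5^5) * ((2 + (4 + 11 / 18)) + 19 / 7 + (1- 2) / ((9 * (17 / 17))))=601065.60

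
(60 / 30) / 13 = 2 / 13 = 0.15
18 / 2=9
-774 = -774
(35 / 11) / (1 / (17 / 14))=85 / 22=3.86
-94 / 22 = -47 / 11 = -4.27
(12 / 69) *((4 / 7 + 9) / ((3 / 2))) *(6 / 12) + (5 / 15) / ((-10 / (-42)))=4721 / 2415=1.95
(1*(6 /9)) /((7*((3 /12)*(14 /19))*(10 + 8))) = 0.03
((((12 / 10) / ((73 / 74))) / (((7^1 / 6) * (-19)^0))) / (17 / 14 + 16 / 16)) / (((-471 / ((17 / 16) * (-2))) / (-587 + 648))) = 230214 / 1776455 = 0.13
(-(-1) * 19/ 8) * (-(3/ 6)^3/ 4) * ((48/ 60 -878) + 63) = 77349/ 1280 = 60.43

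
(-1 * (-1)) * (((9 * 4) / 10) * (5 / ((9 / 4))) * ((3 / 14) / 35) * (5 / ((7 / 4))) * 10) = 480 / 343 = 1.40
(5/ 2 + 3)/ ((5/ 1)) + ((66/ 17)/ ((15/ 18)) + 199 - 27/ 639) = 2470929/ 12070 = 204.72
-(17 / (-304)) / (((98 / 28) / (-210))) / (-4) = 255 / 304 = 0.84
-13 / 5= -2.60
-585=-585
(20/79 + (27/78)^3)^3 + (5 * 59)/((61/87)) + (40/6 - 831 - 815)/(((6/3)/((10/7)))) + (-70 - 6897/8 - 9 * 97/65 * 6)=-30226502659083308167130909/17145909997345240849920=-1762.90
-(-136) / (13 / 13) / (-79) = -1.72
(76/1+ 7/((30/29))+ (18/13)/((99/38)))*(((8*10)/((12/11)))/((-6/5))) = -1786745/351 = -5090.44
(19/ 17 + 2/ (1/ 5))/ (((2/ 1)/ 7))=1323/ 34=38.91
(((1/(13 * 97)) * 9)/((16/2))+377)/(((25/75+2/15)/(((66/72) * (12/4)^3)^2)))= 559125242775/1129856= 494864.16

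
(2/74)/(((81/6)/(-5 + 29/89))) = -832/88911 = -0.01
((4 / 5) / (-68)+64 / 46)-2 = -1213 / 1955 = -0.62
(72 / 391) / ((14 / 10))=360 / 2737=0.13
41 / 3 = 13.67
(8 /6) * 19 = 25.33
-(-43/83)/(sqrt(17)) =43* sqrt(17)/1411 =0.13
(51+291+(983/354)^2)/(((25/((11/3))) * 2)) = 482067971/18797400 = 25.65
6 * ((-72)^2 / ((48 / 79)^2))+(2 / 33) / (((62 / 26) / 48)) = 57461719 / 682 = 84254.72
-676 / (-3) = 676 / 3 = 225.33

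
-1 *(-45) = 45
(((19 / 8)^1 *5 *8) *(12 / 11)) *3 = 310.91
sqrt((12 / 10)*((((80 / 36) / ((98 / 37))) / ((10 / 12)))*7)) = 2*sqrt(2590) / 35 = 2.91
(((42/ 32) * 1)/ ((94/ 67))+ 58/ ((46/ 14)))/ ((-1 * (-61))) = 642985/ 2110112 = 0.30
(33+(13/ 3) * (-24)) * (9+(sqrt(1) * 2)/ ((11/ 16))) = -9301/ 11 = -845.55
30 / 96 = 5 / 16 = 0.31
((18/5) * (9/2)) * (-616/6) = -8316/5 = -1663.20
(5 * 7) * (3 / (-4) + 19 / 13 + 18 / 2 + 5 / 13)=18375 / 52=353.37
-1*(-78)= 78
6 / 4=3 / 2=1.50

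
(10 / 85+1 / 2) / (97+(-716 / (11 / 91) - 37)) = -231 / 2192864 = -0.00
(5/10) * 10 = 5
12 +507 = 519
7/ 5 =1.40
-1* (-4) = 4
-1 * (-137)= 137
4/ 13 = 0.31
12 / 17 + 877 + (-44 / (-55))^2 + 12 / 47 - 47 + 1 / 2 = 33242443 / 39950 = 832.10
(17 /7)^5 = 1419857 /16807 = 84.48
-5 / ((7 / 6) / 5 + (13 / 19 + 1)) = -2850 / 1093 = -2.61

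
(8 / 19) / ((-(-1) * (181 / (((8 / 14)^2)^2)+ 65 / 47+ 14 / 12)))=288768 / 1165991107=0.00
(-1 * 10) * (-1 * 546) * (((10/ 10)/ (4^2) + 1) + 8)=197925/ 4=49481.25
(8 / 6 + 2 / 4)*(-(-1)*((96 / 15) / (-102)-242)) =-339493 / 765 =-443.78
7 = 7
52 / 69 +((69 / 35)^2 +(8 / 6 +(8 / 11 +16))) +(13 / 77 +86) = 33741408 / 309925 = 108.87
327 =327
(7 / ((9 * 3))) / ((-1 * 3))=-7 / 81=-0.09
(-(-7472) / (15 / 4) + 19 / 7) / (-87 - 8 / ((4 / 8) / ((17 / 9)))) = -628503 / 36925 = -17.02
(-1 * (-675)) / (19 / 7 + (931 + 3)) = 4725 / 6557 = 0.72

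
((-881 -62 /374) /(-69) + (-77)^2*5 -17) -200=126624754 /4301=29440.77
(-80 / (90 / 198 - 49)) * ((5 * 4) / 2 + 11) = 34.61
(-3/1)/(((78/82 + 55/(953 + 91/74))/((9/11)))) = -78168591/32128547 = -2.43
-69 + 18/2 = -60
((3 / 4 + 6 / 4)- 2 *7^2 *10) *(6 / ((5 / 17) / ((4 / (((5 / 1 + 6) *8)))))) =-199461 / 220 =-906.64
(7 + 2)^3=729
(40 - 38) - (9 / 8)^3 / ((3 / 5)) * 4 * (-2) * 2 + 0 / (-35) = 1279 / 32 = 39.97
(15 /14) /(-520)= -3 /1456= -0.00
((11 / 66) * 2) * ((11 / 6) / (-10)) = -11 / 180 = -0.06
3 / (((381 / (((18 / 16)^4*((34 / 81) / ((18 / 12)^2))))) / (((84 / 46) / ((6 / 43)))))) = 46053 / 1495552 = 0.03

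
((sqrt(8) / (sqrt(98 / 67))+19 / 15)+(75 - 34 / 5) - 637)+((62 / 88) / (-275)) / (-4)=-565.19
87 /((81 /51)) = 54.78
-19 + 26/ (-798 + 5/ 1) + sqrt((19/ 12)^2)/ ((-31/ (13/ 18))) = -7789123/ 408456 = -19.07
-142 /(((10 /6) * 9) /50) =-1420 /3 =-473.33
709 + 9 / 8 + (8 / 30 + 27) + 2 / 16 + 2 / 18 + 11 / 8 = 266041 / 360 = 739.00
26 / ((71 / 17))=442 / 71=6.23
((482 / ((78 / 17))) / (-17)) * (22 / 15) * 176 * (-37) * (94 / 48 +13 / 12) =315055444 / 1755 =179518.77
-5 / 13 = -0.38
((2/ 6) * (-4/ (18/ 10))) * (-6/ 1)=40/ 9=4.44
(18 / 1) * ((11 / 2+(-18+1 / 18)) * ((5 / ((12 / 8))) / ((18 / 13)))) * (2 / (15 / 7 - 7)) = 101920 / 459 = 222.05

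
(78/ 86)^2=1521/ 1849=0.82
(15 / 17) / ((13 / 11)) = 165 / 221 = 0.75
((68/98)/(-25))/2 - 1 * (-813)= 995908/1225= 812.99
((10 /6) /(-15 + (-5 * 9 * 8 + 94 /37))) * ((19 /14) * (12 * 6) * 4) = -168720 /96467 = -1.75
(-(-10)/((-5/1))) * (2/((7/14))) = -8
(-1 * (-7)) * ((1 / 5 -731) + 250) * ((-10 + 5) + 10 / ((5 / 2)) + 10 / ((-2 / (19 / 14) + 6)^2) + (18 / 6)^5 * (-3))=4539748458 / 1849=2455245.24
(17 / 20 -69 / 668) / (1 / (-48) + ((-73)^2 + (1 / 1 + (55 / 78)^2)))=15173496 / 108318264955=0.00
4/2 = 2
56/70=4/5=0.80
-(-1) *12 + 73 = 85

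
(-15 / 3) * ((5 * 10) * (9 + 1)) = -2500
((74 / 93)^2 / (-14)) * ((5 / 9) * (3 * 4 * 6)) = -109520 / 60543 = -1.81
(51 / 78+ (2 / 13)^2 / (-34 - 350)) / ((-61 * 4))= -10607 / 3958656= -0.00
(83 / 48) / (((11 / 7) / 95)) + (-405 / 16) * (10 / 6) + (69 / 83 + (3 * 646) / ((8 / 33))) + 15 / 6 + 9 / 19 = 1677885833 / 208164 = 8060.40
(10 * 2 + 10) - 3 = 27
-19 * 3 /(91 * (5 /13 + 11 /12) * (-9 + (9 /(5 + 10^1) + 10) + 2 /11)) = -18810 /69629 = -0.27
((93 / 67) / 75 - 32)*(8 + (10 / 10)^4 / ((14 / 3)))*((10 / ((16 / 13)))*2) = -4268.96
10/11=0.91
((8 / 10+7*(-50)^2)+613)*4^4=23185664 / 5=4637132.80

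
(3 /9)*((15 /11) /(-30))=-1 /66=-0.02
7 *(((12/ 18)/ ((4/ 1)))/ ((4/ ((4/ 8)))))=7/ 48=0.15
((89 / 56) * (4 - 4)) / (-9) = 0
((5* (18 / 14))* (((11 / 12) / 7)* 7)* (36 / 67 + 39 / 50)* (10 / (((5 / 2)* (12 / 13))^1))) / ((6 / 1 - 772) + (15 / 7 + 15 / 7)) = -631059 / 14289760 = -0.04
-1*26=-26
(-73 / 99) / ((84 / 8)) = -146 / 2079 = -0.07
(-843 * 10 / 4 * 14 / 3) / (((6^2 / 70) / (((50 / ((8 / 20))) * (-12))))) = 86056250 / 3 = 28685416.67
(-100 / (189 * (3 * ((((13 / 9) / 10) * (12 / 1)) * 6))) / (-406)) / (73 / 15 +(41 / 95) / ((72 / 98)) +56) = 23750 / 34942732461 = 0.00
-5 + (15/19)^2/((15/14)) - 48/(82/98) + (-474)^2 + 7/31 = 103060068886/458831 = 224614.44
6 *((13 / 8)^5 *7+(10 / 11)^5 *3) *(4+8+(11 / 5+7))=68117215853559 / 6596648960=10326.03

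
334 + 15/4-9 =1315/4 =328.75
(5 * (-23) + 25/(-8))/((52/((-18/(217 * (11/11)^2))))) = 1215/6448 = 0.19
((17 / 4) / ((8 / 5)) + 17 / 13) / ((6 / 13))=1649 / 192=8.59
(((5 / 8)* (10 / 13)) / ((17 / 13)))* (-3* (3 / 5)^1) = -45 / 68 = -0.66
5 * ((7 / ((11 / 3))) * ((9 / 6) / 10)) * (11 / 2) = 63 / 8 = 7.88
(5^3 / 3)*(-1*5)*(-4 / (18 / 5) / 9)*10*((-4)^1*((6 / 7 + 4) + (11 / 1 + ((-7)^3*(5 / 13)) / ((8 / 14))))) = 4891437500 / 22113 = 221201.89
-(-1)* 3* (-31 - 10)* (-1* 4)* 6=2952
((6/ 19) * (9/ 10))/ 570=9/ 18050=0.00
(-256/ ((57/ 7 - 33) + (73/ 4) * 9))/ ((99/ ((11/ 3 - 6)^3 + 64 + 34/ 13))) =-135640064/ 135625347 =-1.00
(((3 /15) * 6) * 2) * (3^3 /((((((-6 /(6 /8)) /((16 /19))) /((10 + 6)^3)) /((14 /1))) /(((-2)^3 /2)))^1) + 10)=148637928 /95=1564609.77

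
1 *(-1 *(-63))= 63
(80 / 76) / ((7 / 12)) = 240 / 133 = 1.80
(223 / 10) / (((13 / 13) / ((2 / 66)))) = 223 / 330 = 0.68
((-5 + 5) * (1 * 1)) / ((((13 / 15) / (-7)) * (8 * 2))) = 0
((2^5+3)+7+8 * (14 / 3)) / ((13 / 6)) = 476 / 13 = 36.62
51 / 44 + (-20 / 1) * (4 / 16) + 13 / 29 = -4329 / 1276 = -3.39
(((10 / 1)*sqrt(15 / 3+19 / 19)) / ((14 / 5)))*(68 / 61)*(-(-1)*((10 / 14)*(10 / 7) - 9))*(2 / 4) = -332350*sqrt(6) / 20923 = -38.91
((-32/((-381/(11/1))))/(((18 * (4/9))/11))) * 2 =968/381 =2.54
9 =9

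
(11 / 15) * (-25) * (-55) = 3025 / 3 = 1008.33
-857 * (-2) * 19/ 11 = 32566/ 11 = 2960.55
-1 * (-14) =14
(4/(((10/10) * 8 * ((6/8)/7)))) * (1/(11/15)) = 70/11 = 6.36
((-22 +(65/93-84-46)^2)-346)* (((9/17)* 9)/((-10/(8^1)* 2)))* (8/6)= -3394027032/81685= -41550.19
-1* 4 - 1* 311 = -315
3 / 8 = 0.38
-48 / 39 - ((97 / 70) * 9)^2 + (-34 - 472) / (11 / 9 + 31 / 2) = -512284111 / 2739100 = -187.03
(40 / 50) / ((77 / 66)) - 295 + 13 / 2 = -20147 / 70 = -287.81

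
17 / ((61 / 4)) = 68 / 61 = 1.11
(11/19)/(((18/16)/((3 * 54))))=1584/19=83.37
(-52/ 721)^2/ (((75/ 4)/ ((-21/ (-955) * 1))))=10816/ 1773029125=0.00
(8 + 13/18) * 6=157/3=52.33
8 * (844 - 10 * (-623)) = 56592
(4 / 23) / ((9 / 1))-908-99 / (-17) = -3174691 / 3519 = -902.16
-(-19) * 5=95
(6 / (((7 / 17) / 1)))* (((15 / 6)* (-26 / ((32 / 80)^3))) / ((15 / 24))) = -165750 / 7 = -23678.57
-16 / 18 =-8 / 9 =-0.89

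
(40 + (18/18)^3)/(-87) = -41/87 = -0.47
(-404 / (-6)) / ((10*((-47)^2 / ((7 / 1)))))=707 / 33135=0.02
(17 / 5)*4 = 68 / 5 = 13.60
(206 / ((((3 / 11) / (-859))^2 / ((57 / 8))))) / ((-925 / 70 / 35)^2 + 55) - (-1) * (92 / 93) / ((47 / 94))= 4335060132715681 / 16417259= 264055049.18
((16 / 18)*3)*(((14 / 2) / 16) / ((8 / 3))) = 7 / 16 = 0.44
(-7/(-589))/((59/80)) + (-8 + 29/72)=-18968477/2502072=-7.58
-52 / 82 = -26 / 41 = -0.63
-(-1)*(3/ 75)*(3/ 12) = 1/ 100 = 0.01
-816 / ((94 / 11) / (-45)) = 201960 / 47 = 4297.02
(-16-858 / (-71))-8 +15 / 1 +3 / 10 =2403 / 710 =3.38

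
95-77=18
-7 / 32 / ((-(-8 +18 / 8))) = -7 / 184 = -0.04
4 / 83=0.05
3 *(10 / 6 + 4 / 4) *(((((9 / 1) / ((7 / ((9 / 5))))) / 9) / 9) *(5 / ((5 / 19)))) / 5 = 152 / 175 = 0.87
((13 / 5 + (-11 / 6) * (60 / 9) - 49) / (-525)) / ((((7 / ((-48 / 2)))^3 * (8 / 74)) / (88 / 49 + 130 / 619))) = -760133664256 / 9103091375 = -83.50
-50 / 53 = -0.94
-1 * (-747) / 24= 249 / 8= 31.12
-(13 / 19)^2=-169 / 361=-0.47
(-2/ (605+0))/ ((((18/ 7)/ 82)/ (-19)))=2.00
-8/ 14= -4/ 7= -0.57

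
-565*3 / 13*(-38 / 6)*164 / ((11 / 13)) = 1760540 / 11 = 160049.09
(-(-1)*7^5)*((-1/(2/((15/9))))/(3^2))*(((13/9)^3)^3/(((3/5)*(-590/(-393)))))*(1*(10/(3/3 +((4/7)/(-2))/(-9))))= -62860286854678495/137146853106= -458342.90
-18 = -18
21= 21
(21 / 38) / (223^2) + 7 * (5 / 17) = 66139927 / 32124934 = 2.06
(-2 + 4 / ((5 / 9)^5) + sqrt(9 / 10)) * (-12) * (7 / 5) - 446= -26284214 / 15625 - 126 * sqrt(10) / 25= -1698.13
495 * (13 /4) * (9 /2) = 57915 /8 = 7239.38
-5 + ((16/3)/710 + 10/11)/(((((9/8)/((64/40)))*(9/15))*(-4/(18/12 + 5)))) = -2698277/316305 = -8.53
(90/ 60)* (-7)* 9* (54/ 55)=-5103/ 55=-92.78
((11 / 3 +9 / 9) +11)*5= 235 / 3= 78.33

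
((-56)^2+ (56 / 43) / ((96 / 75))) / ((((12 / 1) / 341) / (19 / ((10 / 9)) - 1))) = 29622767867 / 20640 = 1435211.62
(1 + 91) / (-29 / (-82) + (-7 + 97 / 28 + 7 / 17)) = -1795472 / 54065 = -33.21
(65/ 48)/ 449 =65/ 21552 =0.00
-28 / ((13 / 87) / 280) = -682080 / 13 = -52467.69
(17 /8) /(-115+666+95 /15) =51 /13376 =0.00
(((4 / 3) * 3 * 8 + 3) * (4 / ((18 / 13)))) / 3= 910 / 27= 33.70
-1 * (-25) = 25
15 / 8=1.88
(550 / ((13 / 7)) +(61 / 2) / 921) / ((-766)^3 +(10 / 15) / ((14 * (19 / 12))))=-943301569 / 1431432679836744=-0.00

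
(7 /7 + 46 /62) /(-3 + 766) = 54 /23653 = 0.00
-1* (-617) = 617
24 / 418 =12 / 209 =0.06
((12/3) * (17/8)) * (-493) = -8381/2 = -4190.50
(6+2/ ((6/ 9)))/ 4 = 9/ 4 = 2.25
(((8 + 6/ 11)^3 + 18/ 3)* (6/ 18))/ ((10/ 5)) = 419285/ 3993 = 105.01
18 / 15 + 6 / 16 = 63 / 40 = 1.58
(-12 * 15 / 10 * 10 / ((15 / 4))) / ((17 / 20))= -960 / 17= -56.47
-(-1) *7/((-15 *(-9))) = 7/135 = 0.05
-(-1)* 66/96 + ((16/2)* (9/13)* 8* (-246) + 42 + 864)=-2078545/208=-9993.00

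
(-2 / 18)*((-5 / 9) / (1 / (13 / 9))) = 65 / 729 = 0.09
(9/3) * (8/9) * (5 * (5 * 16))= 3200/3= 1066.67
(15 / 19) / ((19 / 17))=255 / 361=0.71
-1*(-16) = 16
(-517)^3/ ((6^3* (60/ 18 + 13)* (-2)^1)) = 19584.53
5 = 5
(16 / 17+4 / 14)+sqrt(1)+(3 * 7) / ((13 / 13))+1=2883 / 119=24.23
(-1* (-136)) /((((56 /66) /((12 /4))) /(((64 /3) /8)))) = 8976 /7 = 1282.29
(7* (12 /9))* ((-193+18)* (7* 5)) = -171500 /3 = -57166.67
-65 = -65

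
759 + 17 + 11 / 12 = 9323 / 12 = 776.92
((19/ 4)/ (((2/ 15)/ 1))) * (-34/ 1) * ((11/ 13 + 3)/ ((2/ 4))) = -121125/ 13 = -9317.31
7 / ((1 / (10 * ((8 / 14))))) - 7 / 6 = 233 / 6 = 38.83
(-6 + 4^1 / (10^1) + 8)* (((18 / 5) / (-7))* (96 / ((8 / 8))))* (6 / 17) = -124416 / 2975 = -41.82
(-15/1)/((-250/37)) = 111/50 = 2.22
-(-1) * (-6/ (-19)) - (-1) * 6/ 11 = 180/ 209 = 0.86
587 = 587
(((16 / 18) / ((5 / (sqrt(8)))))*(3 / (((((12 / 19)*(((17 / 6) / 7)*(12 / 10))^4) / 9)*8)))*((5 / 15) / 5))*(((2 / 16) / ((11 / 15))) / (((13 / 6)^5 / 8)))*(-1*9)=-199537506000*sqrt(2) / 341118389183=-0.83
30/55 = 6/11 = 0.55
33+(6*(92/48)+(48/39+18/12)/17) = 9870/221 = 44.66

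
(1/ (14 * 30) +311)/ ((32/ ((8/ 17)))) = 130621/ 28560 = 4.57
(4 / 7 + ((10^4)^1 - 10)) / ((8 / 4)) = 34967 / 7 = 4995.29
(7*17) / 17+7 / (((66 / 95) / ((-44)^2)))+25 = 58616 / 3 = 19538.67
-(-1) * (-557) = -557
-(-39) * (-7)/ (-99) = 91/ 33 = 2.76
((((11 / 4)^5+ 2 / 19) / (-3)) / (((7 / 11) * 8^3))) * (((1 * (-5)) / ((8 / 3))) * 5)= 120293525 / 79691776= 1.51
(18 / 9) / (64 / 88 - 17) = -22 / 179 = -0.12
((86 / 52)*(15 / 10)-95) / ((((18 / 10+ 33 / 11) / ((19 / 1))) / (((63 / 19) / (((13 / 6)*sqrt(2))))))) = -396.30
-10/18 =-0.56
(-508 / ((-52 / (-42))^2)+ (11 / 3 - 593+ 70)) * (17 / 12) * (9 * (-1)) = 7332491 / 676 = 10846.88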